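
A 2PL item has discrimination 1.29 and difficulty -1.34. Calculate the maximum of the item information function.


For 2PL, max info at theta = b = -1.34
I_max = a^2 / 4 = 1.29^2 / 4
= 1.6641 / 4
I_max = 0.416

0.416


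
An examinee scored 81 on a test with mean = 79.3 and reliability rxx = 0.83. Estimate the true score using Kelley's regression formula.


T_est = rxx * X + (1 - rxx) * mean
T_est = 0.83 * 81 + 0.17 * 79.3
T_est = 67.23 + 13.481
T_est = 80.711

80.711


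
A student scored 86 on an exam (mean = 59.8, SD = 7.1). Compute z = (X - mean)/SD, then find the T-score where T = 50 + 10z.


z = (X - mean) / SD = (86 - 59.8) / 7.1
z = 26.2 / 7.1
z = 3.6901
T-score = T = 50 + 10z
Carry z at full precision (z = 26.2 / 7.1) into the conversion:
T-score = 50 + 10 * (26.2 / 7.1) = 50 + 262 / 7.1
T-score = 50 + 36.9014
T-score = 86.9014

86.9014


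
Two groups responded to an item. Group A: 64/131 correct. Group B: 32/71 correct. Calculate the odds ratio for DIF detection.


Odds_A = 64/67 = 0.9552
Odds_B = 32/39 = 0.8205
OR = Odds_A / Odds_B = 0.9552 / 0.8205
Exactly, OR = (64 * 39) / (67 * 32) = 2496 / 2144
OR = 1.1642

1.1642


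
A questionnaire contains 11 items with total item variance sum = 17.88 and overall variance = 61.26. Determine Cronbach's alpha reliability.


alpha = (k/(k-1)) * (1 - sum(si^2)/s_total^2)
= (11/10) * (1 - 17.88/61.26)
alpha = 0.7789

0.7789


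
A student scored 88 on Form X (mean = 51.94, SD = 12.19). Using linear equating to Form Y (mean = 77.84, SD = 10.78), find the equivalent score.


slope = SD_Y / SD_X = 10.78 / 12.19 ~ 0.8843
intercept = mean_Y - slope * mean_X = 77.84 - (10.78 / 12.19) * 51.94 ~ 31.9078
Y = slope * X + intercept. To avoid rounding drift from the rounded slope/intercept, evaluate the equivalent form Y = mean_Y + SD_Y * (X - mean_X) / SD_X at full precision:
Y = 77.84 + 10.78 * (88 - 51.94) / 12.19
Y = 77.84 + 10.78 * 36.06 / 12.19
Y = 77.84 + 388.7268 / 12.19
Y = 77.84 + 31.889
Y = 109.729

109.729


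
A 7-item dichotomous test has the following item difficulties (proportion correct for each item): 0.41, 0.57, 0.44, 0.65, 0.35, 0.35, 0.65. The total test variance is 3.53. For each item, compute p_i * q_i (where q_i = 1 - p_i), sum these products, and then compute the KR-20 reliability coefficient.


For each item, compute p_i * q_i:
  Item 1: 0.41 * 0.59 = 0.2419
  Item 2: 0.57 * 0.43 = 0.2451
  Item 3: 0.44 * 0.56 = 0.2464
  Item 4: 0.65 * 0.35 = 0.2275
  Item 5: 0.35 * 0.65 = 0.2275
  Item 6: 0.35 * 0.65 = 0.2275
  Item 7: 0.65 * 0.35 = 0.2275
Sum(p_i * q_i) = 0.2419 + 0.2451 + 0.2464 + 0.2275 + 0.2275 + 0.2275 + 0.2275 = 1.6434
KR-20 = (k/(k-1)) * (1 - Sum(p_i*q_i) / Var_total)
= (7/6) * (1 - 1.6434/3.53)
= 1.1667 * 0.5344
KR-20 = 0.6235

0.6235


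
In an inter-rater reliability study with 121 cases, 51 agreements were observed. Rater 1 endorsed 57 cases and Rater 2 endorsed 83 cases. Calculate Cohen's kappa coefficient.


P_o = 51/121 = 0.421488
P_e = (57*83 + 64*38) / 14641 = 0.489243
kappa = (P_o - P_e) / (1 - P_e)
kappa = (0.421488 - 0.489243) / (1 - 0.489243)
kappa = -0.1327

-0.1327


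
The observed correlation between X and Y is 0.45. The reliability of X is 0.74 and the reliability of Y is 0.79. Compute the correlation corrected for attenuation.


r_corrected = rxy / sqrt(rxx * ryy)
= 0.45 / sqrt(0.74 * 0.79)
= 0.45 / sqrt(0.5846)
= 0.45 / 0.764591
r_corrected = 0.5885

0.5885


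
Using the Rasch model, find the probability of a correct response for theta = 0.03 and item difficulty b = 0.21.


theta - b = 0.03 - 0.21 = -0.18
exp(-(theta - b)) = exp(0.18) = 1.1972
P = 1 / (1 + 1.1972)
P = 0.4551

0.4551


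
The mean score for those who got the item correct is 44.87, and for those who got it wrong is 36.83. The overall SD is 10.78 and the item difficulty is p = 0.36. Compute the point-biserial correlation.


q = 1 - p = 0.64
rpb = ((M1 - M0) / SD) * sqrt(p * q)
rpb = ((44.87 - 36.83) / 10.78) * sqrt(0.36 * 0.64)
rpb = 0.358

0.358


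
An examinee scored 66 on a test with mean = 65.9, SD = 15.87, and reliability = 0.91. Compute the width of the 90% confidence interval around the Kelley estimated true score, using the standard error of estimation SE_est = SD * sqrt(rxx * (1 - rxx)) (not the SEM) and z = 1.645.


True score estimate = 0.91*66 + 0.09*65.9 = 65.991
SE_est = SD * sqrt(rxx * (1 - rxx)) = 15.87 * sqrt(0.91 * 0.09) = 15.87 * sqrt(0.0819) = 4.541705
CI = T_est +/- z * SE_est, so width = 2 * z * SE_est = 2 * 1.645 * 4.541705
Width = 14.9422

14.9422


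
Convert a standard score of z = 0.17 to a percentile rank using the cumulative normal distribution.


CDF(z) = 0.5 * (1 + erf(z/sqrt(2)))
erf(0.1202) = 0.135
CDF = 0.5675
Percentile rank = 0.5675 * 100 = 56.75

56.75


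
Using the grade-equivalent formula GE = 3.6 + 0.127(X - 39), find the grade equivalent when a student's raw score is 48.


raw - median = 48 - 39 = 9
slope * diff = 0.127 * 9 = 1.143
GE = 3.6 + 1.143
GE = 4.743

4.743


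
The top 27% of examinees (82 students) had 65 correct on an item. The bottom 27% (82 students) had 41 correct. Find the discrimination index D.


p_upper = 65/82 = 0.7927
p_lower = 41/82 = 0.5
D = 0.7927 - 0.5 = 0.2927

0.2927


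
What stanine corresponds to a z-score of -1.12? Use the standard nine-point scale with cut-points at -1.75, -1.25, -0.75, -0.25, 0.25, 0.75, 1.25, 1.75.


Stanine boundaries: [-1.75, -1.25, -0.75, -0.25, 0.25, 0.75, 1.25, 1.75]
z = -1.12
Check each boundary:
  z >= -1.75 -> could be stanine 2
  z >= -1.25 -> could be stanine 3
  z < -0.75
  z < -0.25
  z < 0.25
  z < 0.75
  z < 1.25
  z < 1.75
Highest qualifying boundary gives stanine = 3

3


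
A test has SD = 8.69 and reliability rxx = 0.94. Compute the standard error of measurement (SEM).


SEM = SD * sqrt(1 - rxx)
SEM = 8.69 * sqrt(1 - 0.94)
SEM = 8.69 * sqrt(0.06) = 8.69 * 0.244949
SEM = 2.1286

2.1286


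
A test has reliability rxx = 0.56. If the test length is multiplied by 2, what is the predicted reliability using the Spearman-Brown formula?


r_new = (n * rxx) / (1 + (n-1) * rxx)
r_new = (2 * 0.56) / (1 + 1 * 0.56)
r_new = 1.12 / 1.56
r_new = 0.7179

0.7179


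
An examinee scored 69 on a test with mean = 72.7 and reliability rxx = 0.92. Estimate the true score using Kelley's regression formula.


T_est = rxx * X + (1 - rxx) * mean
T_est = 0.92 * 69 + 0.08 * 72.7
T_est = 63.48 + 5.816
T_est = 69.296

69.296


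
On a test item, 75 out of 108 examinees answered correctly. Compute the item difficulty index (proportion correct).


Item difficulty p = number correct / total examinees
p = 75 / 108
p = 0.6944

0.6944


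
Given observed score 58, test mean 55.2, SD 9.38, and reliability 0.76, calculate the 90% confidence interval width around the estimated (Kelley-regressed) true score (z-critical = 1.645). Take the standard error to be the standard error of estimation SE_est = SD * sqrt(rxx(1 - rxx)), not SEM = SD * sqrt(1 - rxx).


True score estimate = 0.76*58 + 0.24*55.2 = 57.328
SE_est = SD * sqrt(rxx * (1 - rxx)) = 9.38 * sqrt(0.76 * 0.24) = 9.38 * sqrt(0.1824) = 4.00604
CI = T_est +/- z * SE_est, so width = 2 * z * SE_est = 2 * 1.645 * 4.00604
Width = 13.1799

13.1799


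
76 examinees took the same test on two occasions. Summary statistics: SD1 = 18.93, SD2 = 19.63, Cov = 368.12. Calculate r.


r = cov(X,Y) / (SD_X * SD_Y)
r = 368.12 / (18.93 * 19.63)
r = 368.12 / 371.5959
r = 0.9906

0.9906


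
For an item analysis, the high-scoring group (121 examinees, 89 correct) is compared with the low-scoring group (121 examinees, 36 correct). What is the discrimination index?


p_upper = 89/121 = 0.7355
p_lower = 36/121 = 0.2975
D = 0.7355 - 0.2975 = 0.438

0.438


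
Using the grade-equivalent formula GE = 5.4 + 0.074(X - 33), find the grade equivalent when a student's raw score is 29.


raw - median = 29 - 33 = -4
slope * diff = 0.074 * -4 = -0.296
GE = 5.4 + -0.296
GE = 5.104

5.104


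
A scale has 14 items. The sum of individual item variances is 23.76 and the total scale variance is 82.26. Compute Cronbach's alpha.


alpha = (k/(k-1)) * (1 - sum(si^2)/s_total^2)
= (14/13) * (1 - 23.76/82.26)
alpha = 0.7659

0.7659


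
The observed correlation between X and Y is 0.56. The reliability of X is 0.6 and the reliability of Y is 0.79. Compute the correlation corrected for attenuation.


r_corrected = rxy / sqrt(rxx * ryy)
= 0.56 / sqrt(0.6 * 0.79)
= 0.56 / sqrt(0.474)
= 0.56 / 0.688477
r_corrected = 0.8134

0.8134


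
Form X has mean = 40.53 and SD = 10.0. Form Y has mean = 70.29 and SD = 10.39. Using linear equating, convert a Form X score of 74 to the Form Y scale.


slope = SD_Y / SD_X = 10.39 / 10.0 ~ 1.039
intercept = mean_Y - slope * mean_X = 70.29 - (10.39 / 10.0) * 40.53 ~ 28.1793
Y = slope * X + intercept. To avoid rounding drift from the rounded slope/intercept, evaluate the equivalent form Y = mean_Y + SD_Y * (X - mean_X) / SD_X at full precision:
Y = 70.29 + 10.39 * (74 - 40.53) / 10.0
Y = 70.29 + 10.39 * 33.47 / 10.0
Y = 70.29 + 347.7533 / 10.0
Y = 70.29 + 34.7753
Y = 105.0653

105.0653


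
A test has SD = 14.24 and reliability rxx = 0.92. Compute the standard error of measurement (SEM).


SEM = SD * sqrt(1 - rxx)
SEM = 14.24 * sqrt(1 - 0.92)
SEM = 14.24 * sqrt(0.08) = 14.24 * 0.282843
SEM = 4.0277

4.0277


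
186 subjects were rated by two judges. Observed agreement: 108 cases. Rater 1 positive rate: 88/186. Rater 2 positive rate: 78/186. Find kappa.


P_o = 108/186 = 0.580645
P_e = (88*78 + 98*108) / 34596 = 0.504336
kappa = (P_o - P_e) / (1 - P_e)
kappa = (0.580645 - 0.504336) / (1 - 0.504336)
kappa = 0.154

0.154


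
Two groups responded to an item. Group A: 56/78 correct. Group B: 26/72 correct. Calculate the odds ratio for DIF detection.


Odds_A = 56/22 = 2.5455
Odds_B = 26/46 = 0.5652
OR = Odds_A / Odds_B = 2.5455 / 0.5652
Exactly, OR = (56 * 46) / (22 * 26) = 2576 / 572
OR = 4.5035

4.5035


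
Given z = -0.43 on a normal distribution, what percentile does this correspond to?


CDF(z) = 0.5 * (1 + erf(z/sqrt(2)))
erf(-0.3041) = -0.3328
CDF = 0.3336
Percentile rank = 0.3336 * 100 = 33.36

33.36


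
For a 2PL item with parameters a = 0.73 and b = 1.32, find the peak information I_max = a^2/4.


For 2PL, max info at theta = b = 1.32
I_max = a^2 / 4 = 0.73^2 / 4
= 0.5329 / 4
I_max = 0.1332

0.1332


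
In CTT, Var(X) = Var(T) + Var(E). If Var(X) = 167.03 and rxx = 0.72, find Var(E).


var_true = rxx * var_obs = 0.72 * 167.03 = 120.2616
var_error = var_obs - var_true
var_error = 167.03 - 120.2616
var_error = 46.7684

46.7684


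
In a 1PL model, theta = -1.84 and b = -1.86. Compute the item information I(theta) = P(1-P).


P = 1/(1+exp(-(-1.84--1.86))) = 0.505
I = P*(1-P) = 0.505 * 0.495
I = 0.25

0.25


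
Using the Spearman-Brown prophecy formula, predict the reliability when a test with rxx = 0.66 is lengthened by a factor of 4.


r_new = (n * rxx) / (1 + (n-1) * rxx)
r_new = (4 * 0.66) / (1 + 3 * 0.66)
r_new = 2.64 / 2.98
r_new = 0.8859

0.8859


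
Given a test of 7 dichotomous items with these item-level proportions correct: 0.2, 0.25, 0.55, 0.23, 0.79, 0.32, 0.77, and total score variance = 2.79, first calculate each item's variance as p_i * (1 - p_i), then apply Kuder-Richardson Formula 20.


For each item, compute p_i * q_i:
  Item 1: 0.2 * 0.8 = 0.16
  Item 2: 0.25 * 0.75 = 0.1875
  Item 3: 0.55 * 0.45 = 0.2475
  Item 4: 0.23 * 0.77 = 0.1771
  Item 5: 0.79 * 0.21 = 0.1659
  Item 6: 0.32 * 0.68 = 0.2176
  Item 7: 0.77 * 0.23 = 0.1771
Sum(p_i * q_i) = 0.16 + 0.1875 + 0.2475 + 0.1771 + 0.1659 + 0.2176 + 0.1771 = 1.3327
KR-20 = (k/(k-1)) * (1 - Sum(p_i*q_i) / Var_total)
= (7/6) * (1 - 1.3327/2.79)
= 1.1667 * 0.5223
KR-20 = 0.6094

0.6094


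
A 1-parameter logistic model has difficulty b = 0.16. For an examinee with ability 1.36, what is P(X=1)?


theta - b = 1.36 - 0.16 = 1.2
exp(-(theta - b)) = exp(-1.2) = 0.3012
P = 1 / (1 + 0.3012)
P = 0.7685

0.7685


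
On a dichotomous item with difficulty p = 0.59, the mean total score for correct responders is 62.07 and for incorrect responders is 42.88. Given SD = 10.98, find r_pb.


q = 1 - p = 0.41
rpb = ((M1 - M0) / SD) * sqrt(p * q)
rpb = ((62.07 - 42.88) / 10.98) * sqrt(0.59 * 0.41)
rpb = 0.8596

0.8596


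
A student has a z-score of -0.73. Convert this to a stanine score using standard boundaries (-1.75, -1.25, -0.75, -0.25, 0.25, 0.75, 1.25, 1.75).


Stanine boundaries: [-1.75, -1.25, -0.75, -0.25, 0.25, 0.75, 1.25, 1.75]
z = -0.73
Check each boundary:
  z >= -1.75 -> could be stanine 2
  z >= -1.25 -> could be stanine 3
  z >= -0.75 -> could be stanine 4
  z < -0.25
  z < 0.25
  z < 0.75
  z < 1.25
  z < 1.75
Highest qualifying boundary gives stanine = 4

4


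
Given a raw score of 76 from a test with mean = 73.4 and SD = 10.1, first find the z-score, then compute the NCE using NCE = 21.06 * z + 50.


z = (X - mean) / SD = (76 - 73.4) / 10.1
z = 2.6 / 10.1
z = 0.2574
NCE = NCE = 21.06z + 50
Carry z at full precision (z = 2.6 / 10.1) into the conversion:
NCE = 21.06 * (2.6 / 10.1) + 50 = 54.756 / 10.1 + 50
NCE = 5.4214 + 50
NCE = 55.4214

55.4214


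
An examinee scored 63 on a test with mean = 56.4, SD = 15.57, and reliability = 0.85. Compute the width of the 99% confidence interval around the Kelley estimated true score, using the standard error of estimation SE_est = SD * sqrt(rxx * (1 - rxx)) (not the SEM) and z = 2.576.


True score estimate = 0.85*63 + 0.15*56.4 = 62.01
SE_est = SD * sqrt(rxx * (1 - rxx)) = 15.57 * sqrt(0.85 * 0.15) = 15.57 * sqrt(0.1275) = 5.559602
CI = T_est +/- z * SE_est, so width = 2 * z * SE_est = 2 * 2.576 * 5.559602
Width = 28.6431

28.6431


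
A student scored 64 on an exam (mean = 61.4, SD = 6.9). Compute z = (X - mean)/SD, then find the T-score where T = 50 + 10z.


z = (X - mean) / SD = (64 - 61.4) / 6.9
z = 2.6 / 6.9
z = 0.3768
T-score = T = 50 + 10z
Carry z at full precision (z = 2.6 / 6.9) into the conversion:
T-score = 50 + 10 * (2.6 / 6.9) = 50 + 26 / 6.9
T-score = 50 + 3.7681
T-score = 53.7681

53.7681


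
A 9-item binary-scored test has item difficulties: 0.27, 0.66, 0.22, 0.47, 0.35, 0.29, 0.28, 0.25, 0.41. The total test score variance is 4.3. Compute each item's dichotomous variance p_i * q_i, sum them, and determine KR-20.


For each item, compute p_i * q_i:
  Item 1: 0.27 * 0.73 = 0.1971
  Item 2: 0.66 * 0.34 = 0.2244
  Item 3: 0.22 * 0.78 = 0.1716
  Item 4: 0.47 * 0.53 = 0.2491
  Item 5: 0.35 * 0.65 = 0.2275
  Item 6: 0.29 * 0.71 = 0.2059
  Item 7: 0.28 * 0.72 = 0.2016
  Item 8: 0.25 * 0.75 = 0.1875
  Item 9: 0.41 * 0.59 = 0.2419
Sum(p_i * q_i) = 0.1971 + 0.2244 + 0.1716 + 0.2491 + 0.2275 + 0.2059 + 0.2016 + 0.1875 + 0.2419 = 1.9066
KR-20 = (k/(k-1)) * (1 - Sum(p_i*q_i) / Var_total)
= (9/8) * (1 - 1.9066/4.3)
= 1.125 * 0.5566
KR-20 = 0.6262

0.6262


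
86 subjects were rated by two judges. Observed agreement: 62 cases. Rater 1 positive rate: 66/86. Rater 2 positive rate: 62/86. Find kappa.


P_o = 62/86 = 0.72093
P_e = (66*62 + 20*24) / 7396 = 0.618172
kappa = (P_o - P_e) / (1 - P_e)
kappa = (0.72093 - 0.618172) / (1 - 0.618172)
kappa = 0.2691

0.2691


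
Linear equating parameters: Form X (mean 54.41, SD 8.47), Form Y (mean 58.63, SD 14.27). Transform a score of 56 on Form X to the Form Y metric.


slope = SD_Y / SD_X = 14.27 / 8.47 ~ 1.6848
intercept = mean_Y - slope * mean_X = 58.63 - (14.27 / 8.47) * 54.41 ~ -33.0383
Y = slope * X + intercept. To avoid rounding drift from the rounded slope/intercept, evaluate the equivalent form Y = mean_Y + SD_Y * (X - mean_X) / SD_X at full precision:
Y = 58.63 + 14.27 * (56 - 54.41) / 8.47
Y = 58.63 + 14.27 * 1.59 / 8.47
Y = 58.63 + 22.6893 / 8.47
Y = 58.63 + 2.6788
Y = 61.3088

61.3088


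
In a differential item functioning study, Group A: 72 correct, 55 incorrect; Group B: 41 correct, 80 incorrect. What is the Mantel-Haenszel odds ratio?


Odds_A = 72/55 = 1.3091
Odds_B = 41/80 = 0.5125
OR = Odds_A / Odds_B = 1.3091 / 0.5125
Exactly, OR = (72 * 80) / (55 * 41) = 5760 / 2255
OR = 2.5543

2.5543


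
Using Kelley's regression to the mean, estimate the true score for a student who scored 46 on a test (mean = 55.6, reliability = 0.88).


T_est = rxx * X + (1 - rxx) * mean
T_est = 0.88 * 46 + 0.12 * 55.6
T_est = 40.48 + 6.672
T_est = 47.152

47.152


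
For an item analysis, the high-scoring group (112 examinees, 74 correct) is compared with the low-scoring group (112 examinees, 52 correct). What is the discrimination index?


p_upper = 74/112 = 0.6607
p_lower = 52/112 = 0.4643
D = 0.6607 - 0.4643 = 0.1964

0.1964


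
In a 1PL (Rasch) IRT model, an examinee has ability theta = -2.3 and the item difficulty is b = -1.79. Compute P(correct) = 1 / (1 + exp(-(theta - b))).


theta - b = -2.3 - -1.79 = -0.51
exp(-(theta - b)) = exp(0.51) = 1.6653
P = 1 / (1 + 1.6653)
P = 0.3752

0.3752


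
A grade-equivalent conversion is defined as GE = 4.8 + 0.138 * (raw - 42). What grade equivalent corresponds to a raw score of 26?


raw - median = 26 - 42 = -16
slope * diff = 0.138 * -16 = -2.208
GE = 4.8 + -2.208
GE = 2.592

2.592


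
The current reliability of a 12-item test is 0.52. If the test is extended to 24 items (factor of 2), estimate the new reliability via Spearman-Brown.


r_new = (n * rxx) / (1 + (n-1) * rxx)
r_new = (2 * 0.52) / (1 + 1 * 0.52)
r_new = 1.04 / 1.52
r_new = 0.6842

0.6842


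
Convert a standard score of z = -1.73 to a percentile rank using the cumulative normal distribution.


CDF(z) = 0.5 * (1 + erf(z/sqrt(2)))
erf(-1.2233) = -0.9164
CDF = 0.0418
Percentile rank = 0.0418 * 100 = 4.18

4.18


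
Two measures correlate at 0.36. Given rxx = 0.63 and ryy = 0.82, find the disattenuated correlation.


r_corrected = rxy / sqrt(rxx * ryy)
= 0.36 / sqrt(0.63 * 0.82)
= 0.36 / sqrt(0.5166)
= 0.36 / 0.718749
r_corrected = 0.5009

0.5009


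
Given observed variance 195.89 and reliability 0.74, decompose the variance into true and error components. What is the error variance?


var_true = rxx * var_obs = 0.74 * 195.89 = 144.9586
var_error = var_obs - var_true
var_error = 195.89 - 144.9586
var_error = 50.9314

50.9314


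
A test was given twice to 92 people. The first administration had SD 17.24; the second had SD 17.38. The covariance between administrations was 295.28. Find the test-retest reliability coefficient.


r = cov(X,Y) / (SD_X * SD_Y)
r = 295.28 / (17.24 * 17.38)
r = 295.28 / 299.6312
r = 0.9855

0.9855


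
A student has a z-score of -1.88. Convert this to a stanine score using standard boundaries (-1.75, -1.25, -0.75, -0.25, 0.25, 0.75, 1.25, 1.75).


Stanine boundaries: [-1.75, -1.25, -0.75, -0.25, 0.25, 0.75, 1.25, 1.75]
z = -1.88
Check each boundary:
  z < -1.75
  z < -1.25
  z < -0.75
  z < -0.25
  z < 0.25
  z < 0.75
  z < 1.25
  z < 1.75
Highest qualifying boundary gives stanine = 1

1


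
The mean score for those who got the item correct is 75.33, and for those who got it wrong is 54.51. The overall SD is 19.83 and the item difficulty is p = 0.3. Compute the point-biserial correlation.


q = 1 - p = 0.7
rpb = ((M1 - M0) / SD) * sqrt(p * q)
rpb = ((75.33 - 54.51) / 19.83) * sqrt(0.3 * 0.7)
rpb = 0.4811

0.4811


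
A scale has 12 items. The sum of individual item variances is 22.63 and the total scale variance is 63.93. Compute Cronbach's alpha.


alpha = (k/(k-1)) * (1 - sum(si^2)/s_total^2)
= (12/11) * (1 - 22.63/63.93)
alpha = 0.7047

0.7047


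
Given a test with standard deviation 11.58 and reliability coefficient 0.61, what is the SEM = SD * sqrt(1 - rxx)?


SEM = SD * sqrt(1 - rxx)
SEM = 11.58 * sqrt(1 - 0.61)
SEM = 11.58 * sqrt(0.39) = 11.58 * 0.6245
SEM = 7.2317

7.2317


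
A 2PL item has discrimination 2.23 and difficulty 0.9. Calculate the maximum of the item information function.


For 2PL, max info at theta = b = 0.9
I_max = a^2 / 4 = 2.23^2 / 4
= 4.9729 / 4
I_max = 1.2432

1.2432


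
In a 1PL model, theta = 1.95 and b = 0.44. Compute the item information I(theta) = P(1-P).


P = 1/(1+exp(-(1.95-0.44))) = 0.8191
I = P*(1-P) = 0.8191 * 0.1809
I = 0.1482

0.1482


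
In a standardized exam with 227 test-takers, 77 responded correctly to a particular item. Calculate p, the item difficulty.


Item difficulty p = number correct / total examinees
p = 77 / 227
p = 0.3392

0.3392


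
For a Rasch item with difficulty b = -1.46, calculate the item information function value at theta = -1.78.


P = 1/(1+exp(-(-1.78--1.46))) = 0.4207
I = P*(1-P) = 0.4207 * 0.5793
I = 0.2437

0.2437


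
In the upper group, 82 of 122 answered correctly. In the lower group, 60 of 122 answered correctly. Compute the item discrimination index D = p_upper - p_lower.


p_upper = 82/122 = 0.6721
p_lower = 60/122 = 0.4918
D = 0.6721 - 0.4918 = 0.1803

0.1803


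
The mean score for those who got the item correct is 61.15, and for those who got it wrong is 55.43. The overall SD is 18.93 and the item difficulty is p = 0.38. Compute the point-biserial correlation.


q = 1 - p = 0.62
rpb = ((M1 - M0) / SD) * sqrt(p * q)
rpb = ((61.15 - 55.43) / 18.93) * sqrt(0.38 * 0.62)
rpb = 0.1467

0.1467


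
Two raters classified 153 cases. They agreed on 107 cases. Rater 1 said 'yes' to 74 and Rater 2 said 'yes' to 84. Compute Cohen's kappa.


P_o = 107/153 = 0.699346
P_e = (74*84 + 79*69) / 23409 = 0.498398
kappa = (P_o - P_e) / (1 - P_e)
kappa = (0.699346 - 0.498398) / (1 - 0.498398)
kappa = 0.4006

0.4006


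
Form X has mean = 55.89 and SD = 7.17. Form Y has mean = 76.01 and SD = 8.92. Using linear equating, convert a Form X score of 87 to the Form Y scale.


slope = SD_Y / SD_X = 8.92 / 7.17 ~ 1.2441
intercept = mean_Y - slope * mean_X = 76.01 - (8.92 / 7.17) * 55.89 ~ 6.4788
Y = slope * X + intercept. To avoid rounding drift from the rounded slope/intercept, evaluate the equivalent form Y = mean_Y + SD_Y * (X - mean_X) / SD_X at full precision:
Y = 76.01 + 8.92 * (87 - 55.89) / 7.17
Y = 76.01 + 8.92 * 31.11 / 7.17
Y = 76.01 + 277.5012 / 7.17
Y = 76.01 + 38.7031
Y = 114.7131

114.7131


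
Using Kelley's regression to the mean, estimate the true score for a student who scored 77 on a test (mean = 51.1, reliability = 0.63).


T_est = rxx * X + (1 - rxx) * mean
T_est = 0.63 * 77 + 0.37 * 51.1
T_est = 48.51 + 18.907
T_est = 67.417

67.417


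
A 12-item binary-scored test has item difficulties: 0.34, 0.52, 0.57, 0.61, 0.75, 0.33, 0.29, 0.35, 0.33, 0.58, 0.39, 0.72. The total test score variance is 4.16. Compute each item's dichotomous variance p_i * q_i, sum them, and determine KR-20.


For each item, compute p_i * q_i:
  Item 1: 0.34 * 0.66 = 0.2244
  Item 2: 0.52 * 0.48 = 0.2496
  Item 3: 0.57 * 0.43 = 0.2451
  Item 4: 0.61 * 0.39 = 0.2379
  Item 5: 0.75 * 0.25 = 0.1875
  Item 6: 0.33 * 0.67 = 0.2211
  Item 7: 0.29 * 0.71 = 0.2059
  Item 8: 0.35 * 0.65 = 0.2275
  Item 9: 0.33 * 0.67 = 0.2211
  Item 10: 0.58 * 0.42 = 0.2436
  Item 11: 0.39 * 0.61 = 0.2379
  Item 12: 0.72 * 0.28 = 0.2016
Sum(p_i * q_i) = 0.2244 + 0.2496 + 0.2451 + 0.2379 + 0.1875 + 0.2211 + 0.2059 + 0.2275 + 0.2211 + 0.2436 + 0.2379 + 0.2016 = 2.7032
KR-20 = (k/(k-1)) * (1 - Sum(p_i*q_i) / Var_total)
= (12/11) * (1 - 2.7032/4.16)
= 1.0909 * 0.3502
KR-20 = 0.382

0.382


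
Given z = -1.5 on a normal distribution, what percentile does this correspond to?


CDF(z) = 0.5 * (1 + erf(z/sqrt(2)))
erf(-1.0607) = -0.8664
CDF = 0.0668
Percentile rank = 0.0668 * 100 = 6.68

6.68


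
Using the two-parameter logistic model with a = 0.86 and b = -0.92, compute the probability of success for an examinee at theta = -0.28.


a*(theta - b) = 0.86 * (-0.28 - -0.92) = 0.5504
exp(-0.5504) = 0.5767
P = 1 / (1 + 0.5767)
P = 0.6342

0.6342


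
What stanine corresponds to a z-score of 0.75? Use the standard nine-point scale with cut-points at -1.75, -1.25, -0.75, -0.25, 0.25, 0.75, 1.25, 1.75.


Stanine boundaries: [-1.75, -1.25, -0.75, -0.25, 0.25, 0.75, 1.25, 1.75]
z = 0.75
Check each boundary:
  z >= -1.75 -> could be stanine 2
  z >= -1.25 -> could be stanine 3
  z >= -0.75 -> could be stanine 4
  z >= -0.25 -> could be stanine 5
  z >= 0.25 -> could be stanine 6
  z >= 0.75 -> could be stanine 7
  z < 1.25
  z < 1.75
Highest qualifying boundary gives stanine = 7

7


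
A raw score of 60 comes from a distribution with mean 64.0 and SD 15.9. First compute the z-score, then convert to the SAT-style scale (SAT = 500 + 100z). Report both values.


z = (X - mean) / SD = (60 - 64.0) / 15.9
z = -4.0 / 15.9
z = -0.2516
SAT-scale = SAT = 500 + 100z
Carry z at full precision (z = -4.0 / 15.9) into the conversion:
SAT-scale = 500 + 100 * (-4.0 / 15.9) = 500 + -400 / 15.9
SAT-scale = 500 + -25.1572
SAT-scale = 474.8428

474.8428


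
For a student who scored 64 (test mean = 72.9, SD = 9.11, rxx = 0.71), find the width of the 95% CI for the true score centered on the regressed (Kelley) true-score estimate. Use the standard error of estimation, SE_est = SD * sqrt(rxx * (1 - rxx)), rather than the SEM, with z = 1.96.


True score estimate = 0.71*64 + 0.29*72.9 = 66.581
SE_est = SD * sqrt(rxx * (1 - rxx)) = 9.11 * sqrt(0.71 * 0.29) = 9.11 * sqrt(0.2059) = 4.133772
CI = T_est +/- z * SE_est, so width = 2 * z * SE_est = 2 * 1.96 * 4.133772
Width = 16.2044

16.2044


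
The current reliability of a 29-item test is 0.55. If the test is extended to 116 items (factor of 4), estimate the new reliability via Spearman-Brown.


r_new = (n * rxx) / (1 + (n-1) * rxx)
r_new = (4 * 0.55) / (1 + 3 * 0.55)
r_new = 2.2 / 2.65
r_new = 0.8302

0.8302


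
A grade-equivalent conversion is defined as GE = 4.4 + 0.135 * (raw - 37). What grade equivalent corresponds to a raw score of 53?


raw - median = 53 - 37 = 16
slope * diff = 0.135 * 16 = 2.16
GE = 4.4 + 2.16
GE = 6.56

6.56


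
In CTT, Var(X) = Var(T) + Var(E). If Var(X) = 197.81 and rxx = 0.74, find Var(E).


var_true = rxx * var_obs = 0.74 * 197.81 = 146.3794
var_error = var_obs - var_true
var_error = 197.81 - 146.3794
var_error = 51.4306

51.4306


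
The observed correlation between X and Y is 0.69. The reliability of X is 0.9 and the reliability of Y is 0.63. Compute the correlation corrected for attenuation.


r_corrected = rxy / sqrt(rxx * ryy)
= 0.69 / sqrt(0.9 * 0.63)
= 0.69 / sqrt(0.567)
= 0.69 / 0.752994
r_corrected = 0.9163

0.9163


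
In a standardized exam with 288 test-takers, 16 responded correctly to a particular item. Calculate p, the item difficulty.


Item difficulty p = number correct / total examinees
p = 16 / 288
p = 0.0556

0.0556


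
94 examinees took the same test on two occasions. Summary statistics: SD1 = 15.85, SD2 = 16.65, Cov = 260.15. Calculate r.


r = cov(X,Y) / (SD_X * SD_Y)
r = 260.15 / (15.85 * 16.65)
r = 260.15 / 263.9025
r = 0.9858

0.9858


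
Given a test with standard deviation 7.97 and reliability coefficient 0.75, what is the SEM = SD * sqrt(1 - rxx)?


SEM = SD * sqrt(1 - rxx)
SEM = 7.97 * sqrt(1 - 0.75)
SEM = 7.97 * sqrt(0.25) = 7.97 * 0.5
SEM = 3.985

3.985


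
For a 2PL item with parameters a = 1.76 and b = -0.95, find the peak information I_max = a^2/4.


For 2PL, max info at theta = b = -0.95
I_max = a^2 / 4 = 1.76^2 / 4
= 3.0976 / 4
I_max = 0.7744

0.7744


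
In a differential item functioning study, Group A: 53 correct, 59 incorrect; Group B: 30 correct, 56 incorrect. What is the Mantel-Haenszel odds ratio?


Odds_A = 53/59 = 0.8983
Odds_B = 30/56 = 0.5357
OR = Odds_A / Odds_B = 0.8983 / 0.5357
Exactly, OR = (53 * 56) / (59 * 30) = 2968 / 1770
OR = 1.6768

1.6768


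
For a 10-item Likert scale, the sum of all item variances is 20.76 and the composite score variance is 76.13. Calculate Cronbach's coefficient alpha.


alpha = (k/(k-1)) * (1 - sum(si^2)/s_total^2)
= (10/9) * (1 - 20.76/76.13)
alpha = 0.8081

0.8081


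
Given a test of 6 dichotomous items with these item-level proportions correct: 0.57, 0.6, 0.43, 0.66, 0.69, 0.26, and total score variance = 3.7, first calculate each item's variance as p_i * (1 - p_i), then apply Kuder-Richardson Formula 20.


For each item, compute p_i * q_i:
  Item 1: 0.57 * 0.43 = 0.2451
  Item 2: 0.6 * 0.4 = 0.24
  Item 3: 0.43 * 0.57 = 0.2451
  Item 4: 0.66 * 0.34 = 0.2244
  Item 5: 0.69 * 0.31 = 0.2139
  Item 6: 0.26 * 0.74 = 0.1924
Sum(p_i * q_i) = 0.2451 + 0.24 + 0.2451 + 0.2244 + 0.2139 + 0.1924 = 1.3609
KR-20 = (k/(k-1)) * (1 - Sum(p_i*q_i) / Var_total)
= (6/5) * (1 - 1.3609/3.7)
= 1.2 * 0.6322
KR-20 = 0.7586

0.7586


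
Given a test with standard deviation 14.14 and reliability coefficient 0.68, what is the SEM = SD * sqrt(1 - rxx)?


SEM = SD * sqrt(1 - rxx)
SEM = 14.14 * sqrt(1 - 0.68)
SEM = 14.14 * sqrt(0.32) = 14.14 * 0.565685
SEM = 7.9988

7.9988


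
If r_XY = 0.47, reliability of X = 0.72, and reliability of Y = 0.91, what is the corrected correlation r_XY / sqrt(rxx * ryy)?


r_corrected = rxy / sqrt(rxx * ryy)
= 0.47 / sqrt(0.72 * 0.91)
= 0.47 / sqrt(0.6552)
= 0.47 / 0.809444
r_corrected = 0.5806

0.5806


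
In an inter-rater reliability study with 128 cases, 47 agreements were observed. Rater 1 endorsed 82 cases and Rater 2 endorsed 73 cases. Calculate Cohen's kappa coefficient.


P_o = 47/128 = 0.367188
P_e = (82*73 + 46*55) / 16384 = 0.519775
kappa = (P_o - P_e) / (1 - P_e)
kappa = (0.367188 - 0.519775) / (1 - 0.519775)
kappa = -0.3177

-0.3177


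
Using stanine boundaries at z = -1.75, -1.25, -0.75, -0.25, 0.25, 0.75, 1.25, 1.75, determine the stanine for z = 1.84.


Stanine boundaries: [-1.75, -1.25, -0.75, -0.25, 0.25, 0.75, 1.25, 1.75]
z = 1.84
Check each boundary:
  z >= -1.75 -> could be stanine 2
  z >= -1.25 -> could be stanine 3
  z >= -0.75 -> could be stanine 4
  z >= -0.25 -> could be stanine 5
  z >= 0.25 -> could be stanine 6
  z >= 0.75 -> could be stanine 7
  z >= 1.25 -> could be stanine 8
  z >= 1.75 -> could be stanine 9
Highest qualifying boundary gives stanine = 9

9


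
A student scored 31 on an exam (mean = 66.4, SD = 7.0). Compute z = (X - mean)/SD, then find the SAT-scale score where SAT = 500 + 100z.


z = (X - mean) / SD = (31 - 66.4) / 7.0
z = -35.4 / 7.0
z = -5.0571
SAT-scale = SAT = 500 + 100z
Carry z at full precision (z = -35.4 / 7.0) into the conversion:
SAT-scale = 500 + 100 * (-35.4 / 7.0) = 500 + -3540 / 7.0
SAT-scale = 500 + -505.7143
SAT-scale = -5.7143

-5.7143


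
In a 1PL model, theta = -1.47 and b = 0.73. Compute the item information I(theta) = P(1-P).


P = 1/(1+exp(-(-1.47-0.73))) = 0.0998
I = P*(1-P) = 0.0998 * 0.9002
I = 0.0898

0.0898


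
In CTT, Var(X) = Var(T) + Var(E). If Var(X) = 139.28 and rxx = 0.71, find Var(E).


var_true = rxx * var_obs = 0.71 * 139.28 = 98.8888
var_error = var_obs - var_true
var_error = 139.28 - 98.8888
var_error = 40.3912

40.3912


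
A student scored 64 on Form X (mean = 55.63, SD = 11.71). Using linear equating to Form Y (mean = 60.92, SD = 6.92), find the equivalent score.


slope = SD_Y / SD_X = 6.92 / 11.71 ~ 0.5909
intercept = mean_Y - slope * mean_X = 60.92 - (6.92 / 11.71) * 55.63 ~ 28.0456
Y = slope * X + intercept. To avoid rounding drift from the rounded slope/intercept, evaluate the equivalent form Y = mean_Y + SD_Y * (X - mean_X) / SD_X at full precision:
Y = 60.92 + 6.92 * (64 - 55.63) / 11.71
Y = 60.92 + 6.92 * 8.37 / 11.71
Y = 60.92 + 57.9204 / 11.71
Y = 60.92 + 4.9462
Y = 65.8662

65.8662


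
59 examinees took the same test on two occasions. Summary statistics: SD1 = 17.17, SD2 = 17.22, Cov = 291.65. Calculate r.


r = cov(X,Y) / (SD_X * SD_Y)
r = 291.65 / (17.17 * 17.22)
r = 291.65 / 295.6674
r = 0.9864

0.9864


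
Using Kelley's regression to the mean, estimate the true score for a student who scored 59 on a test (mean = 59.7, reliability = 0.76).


T_est = rxx * X + (1 - rxx) * mean
T_est = 0.76 * 59 + 0.24 * 59.7
T_est = 44.84 + 14.328
T_est = 59.168

59.168


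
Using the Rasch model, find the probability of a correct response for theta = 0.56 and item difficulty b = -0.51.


theta - b = 0.56 - -0.51 = 1.07
exp(-(theta - b)) = exp(-1.07) = 0.343
P = 1 / (1 + 0.343)
P = 0.7446

0.7446


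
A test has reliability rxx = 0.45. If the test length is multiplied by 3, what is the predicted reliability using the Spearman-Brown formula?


r_new = (n * rxx) / (1 + (n-1) * rxx)
r_new = (3 * 0.45) / (1 + 2 * 0.45)
r_new = 1.35 / 1.9
r_new = 0.7105

0.7105


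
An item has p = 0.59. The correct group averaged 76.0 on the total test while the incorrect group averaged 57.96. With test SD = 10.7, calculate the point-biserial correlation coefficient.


q = 1 - p = 0.41
rpb = ((M1 - M0) / SD) * sqrt(p * q)
rpb = ((76.0 - 57.96) / 10.7) * sqrt(0.59 * 0.41)
rpb = 0.8292

0.8292


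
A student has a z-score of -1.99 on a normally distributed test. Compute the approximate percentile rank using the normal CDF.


CDF(z) = 0.5 * (1 + erf(z/sqrt(2)))
erf(-1.4071) = -0.9534
CDF = 0.0233
Percentile rank = 0.0233 * 100 = 2.33

2.33


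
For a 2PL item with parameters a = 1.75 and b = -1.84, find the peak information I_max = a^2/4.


For 2PL, max info at theta = b = -1.84
I_max = a^2 / 4 = 1.75^2 / 4
= 3.0625 / 4
I_max = 0.7656

0.7656


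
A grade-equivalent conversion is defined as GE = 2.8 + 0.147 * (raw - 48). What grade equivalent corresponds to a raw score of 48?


raw - median = 48 - 48 = 0
slope * diff = 0.147 * 0 = 0.0
GE = 2.8 + 0.0
GE = 2.8

2.8


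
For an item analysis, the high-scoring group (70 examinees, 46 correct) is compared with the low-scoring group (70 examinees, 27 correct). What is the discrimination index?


p_upper = 46/70 = 0.6571
p_lower = 27/70 = 0.3857
D = 0.6571 - 0.3857 = 0.2714

0.2714


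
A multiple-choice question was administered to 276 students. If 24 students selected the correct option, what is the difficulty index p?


Item difficulty p = number correct / total examinees
p = 24 / 276
p = 0.087

0.087


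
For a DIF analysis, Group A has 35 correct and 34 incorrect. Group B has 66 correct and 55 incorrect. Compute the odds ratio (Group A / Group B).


Odds_A = 35/34 = 1.0294
Odds_B = 66/55 = 1.2
OR = Odds_A / Odds_B = 1.0294 / 1.2
Exactly, OR = (35 * 55) / (34 * 66) = 1925 / 2244
OR = 0.8578

0.8578


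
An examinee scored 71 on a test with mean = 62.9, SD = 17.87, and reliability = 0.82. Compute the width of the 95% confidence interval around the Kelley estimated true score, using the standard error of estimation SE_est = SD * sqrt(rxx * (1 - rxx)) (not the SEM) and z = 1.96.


True score estimate = 0.82*71 + 0.18*62.9 = 69.542
SE_est = SD * sqrt(rxx * (1 - rxx)) = 17.87 * sqrt(0.82 * 0.18) = 17.87 * sqrt(0.1476) = 6.86543
CI = T_est +/- z * SE_est, so width = 2 * z * SE_est = 2 * 1.96 * 6.86543
Width = 26.9125

26.9125


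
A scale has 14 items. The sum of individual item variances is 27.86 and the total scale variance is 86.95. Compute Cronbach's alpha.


alpha = (k/(k-1)) * (1 - sum(si^2)/s_total^2)
= (14/13) * (1 - 27.86/86.95)
alpha = 0.7319

0.7319


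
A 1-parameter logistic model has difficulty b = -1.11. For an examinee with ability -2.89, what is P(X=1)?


theta - b = -2.89 - -1.11 = -1.78
exp(-(theta - b)) = exp(1.78) = 5.9299
P = 1 / (1 + 5.9299)
P = 0.1443

0.1443


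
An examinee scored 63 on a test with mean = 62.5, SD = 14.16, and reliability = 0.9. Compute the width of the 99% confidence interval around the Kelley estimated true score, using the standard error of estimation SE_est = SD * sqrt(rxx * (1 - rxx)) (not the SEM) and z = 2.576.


True score estimate = 0.9*63 + 0.1*62.5 = 62.95
SE_est = SD * sqrt(rxx * (1 - rxx)) = 14.16 * sqrt(0.9 * 0.1) = 14.16 * sqrt(0.09) = 4.248
CI = T_est +/- z * SE_est, so width = 2 * z * SE_est = 2 * 2.576 * 4.248
Width = 21.8857

21.8857


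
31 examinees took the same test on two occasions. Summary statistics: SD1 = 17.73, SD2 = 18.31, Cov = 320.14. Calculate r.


r = cov(X,Y) / (SD_X * SD_Y)
r = 320.14 / (17.73 * 18.31)
r = 320.14 / 324.6363
r = 0.9861

0.9861


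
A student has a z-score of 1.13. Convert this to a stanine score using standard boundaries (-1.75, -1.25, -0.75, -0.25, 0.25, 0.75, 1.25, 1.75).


Stanine boundaries: [-1.75, -1.25, -0.75, -0.25, 0.25, 0.75, 1.25, 1.75]
z = 1.13
Check each boundary:
  z >= -1.75 -> could be stanine 2
  z >= -1.25 -> could be stanine 3
  z >= -0.75 -> could be stanine 4
  z >= -0.25 -> could be stanine 5
  z >= 0.25 -> could be stanine 6
  z >= 0.75 -> could be stanine 7
  z < 1.25
  z < 1.75
Highest qualifying boundary gives stanine = 7

7


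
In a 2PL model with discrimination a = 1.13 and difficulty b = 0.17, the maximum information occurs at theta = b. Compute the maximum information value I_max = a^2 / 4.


For 2PL, max info at theta = b = 0.17
I_max = a^2 / 4 = 1.13^2 / 4
= 1.2769 / 4
I_max = 0.3192

0.3192


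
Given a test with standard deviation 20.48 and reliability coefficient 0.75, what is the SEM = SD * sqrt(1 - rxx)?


SEM = SD * sqrt(1 - rxx)
SEM = 20.48 * sqrt(1 - 0.75)
SEM = 20.48 * sqrt(0.25) = 20.48 * 0.5
SEM = 10.24

10.24


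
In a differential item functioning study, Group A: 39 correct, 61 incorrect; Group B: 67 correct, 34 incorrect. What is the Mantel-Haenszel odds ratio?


Odds_A = 39/61 = 0.6393
Odds_B = 67/34 = 1.9706
OR = Odds_A / Odds_B = 0.6393 / 1.9706
Exactly, OR = (39 * 34) / (61 * 67) = 1326 / 4087
OR = 0.3244

0.3244


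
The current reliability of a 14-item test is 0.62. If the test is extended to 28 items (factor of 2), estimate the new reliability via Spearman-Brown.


r_new = (n * rxx) / (1 + (n-1) * rxx)
r_new = (2 * 0.62) / (1 + 1 * 0.62)
r_new = 1.24 / 1.62
r_new = 0.7654

0.7654


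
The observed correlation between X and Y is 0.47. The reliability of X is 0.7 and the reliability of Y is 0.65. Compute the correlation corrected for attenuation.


r_corrected = rxy / sqrt(rxx * ryy)
= 0.47 / sqrt(0.7 * 0.65)
= 0.47 / sqrt(0.455)
= 0.47 / 0.674537
r_corrected = 0.6968

0.6968


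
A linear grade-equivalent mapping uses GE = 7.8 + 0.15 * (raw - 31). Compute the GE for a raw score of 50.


raw - median = 50 - 31 = 19
slope * diff = 0.15 * 19 = 2.85
GE = 7.8 + 2.85
GE = 10.65

10.65


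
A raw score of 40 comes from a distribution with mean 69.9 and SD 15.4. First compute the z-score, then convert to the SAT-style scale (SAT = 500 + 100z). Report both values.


z = (X - mean) / SD = (40 - 69.9) / 15.4
z = -29.9 / 15.4
z = -1.9416
SAT-scale = SAT = 500 + 100z
Carry z at full precision (z = -29.9 / 15.4) into the conversion:
SAT-scale = 500 + 100 * (-29.9 / 15.4) = 500 + -2990 / 15.4
SAT-scale = 500 + -194.1558
SAT-scale = 305.8442

305.8442


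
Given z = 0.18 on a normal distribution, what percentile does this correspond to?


CDF(z) = 0.5 * (1 + erf(z/sqrt(2)))
erf(0.1273) = 0.1428
CDF = 0.5714
Percentile rank = 0.5714 * 100 = 57.14

57.14


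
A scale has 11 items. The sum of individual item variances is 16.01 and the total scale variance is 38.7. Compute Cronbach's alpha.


alpha = (k/(k-1)) * (1 - sum(si^2)/s_total^2)
= (11/10) * (1 - 16.01/38.7)
alpha = 0.6449

0.6449


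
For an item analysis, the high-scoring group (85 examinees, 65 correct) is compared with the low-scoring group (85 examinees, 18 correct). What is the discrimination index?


p_upper = 65/85 = 0.7647
p_lower = 18/85 = 0.2118
D = 0.7647 - 0.2118 = 0.5529

0.5529


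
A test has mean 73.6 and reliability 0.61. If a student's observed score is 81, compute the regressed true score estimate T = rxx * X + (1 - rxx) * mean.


T_est = rxx * X + (1 - rxx) * mean
T_est = 0.61 * 81 + 0.39 * 73.6
T_est = 49.41 + 28.704
T_est = 78.114

78.114


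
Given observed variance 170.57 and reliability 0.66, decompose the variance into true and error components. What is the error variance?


var_true = rxx * var_obs = 0.66 * 170.57 = 112.5762
var_error = var_obs - var_true
var_error = 170.57 - 112.5762
var_error = 57.9938

57.9938
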